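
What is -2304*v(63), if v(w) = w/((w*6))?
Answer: -384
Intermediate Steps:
v(w) = ⅙ (v(w) = w/((6*w)) = w*(1/(6*w)) = ⅙)
-2304*v(63) = -2304*⅙ = -384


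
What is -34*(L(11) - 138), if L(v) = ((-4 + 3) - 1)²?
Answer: 4556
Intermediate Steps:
L(v) = 4 (L(v) = (-1 - 1)² = (-2)² = 4)
-34*(L(11) - 138) = -34*(4 - 138) = -34*(-134) = 4556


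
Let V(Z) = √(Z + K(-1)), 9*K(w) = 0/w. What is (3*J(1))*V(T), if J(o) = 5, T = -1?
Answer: 15*I ≈ 15.0*I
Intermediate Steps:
K(w) = 0 (K(w) = (0/w)/9 = (⅑)*0 = 0)
V(Z) = √Z (V(Z) = √(Z + 0) = √Z)
(3*J(1))*V(T) = (3*5)*√(-1) = 15*I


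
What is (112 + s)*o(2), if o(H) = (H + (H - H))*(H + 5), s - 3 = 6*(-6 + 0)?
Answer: 1106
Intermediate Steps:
s = -33 (s = 3 + 6*(-6 + 0) = 3 + 6*(-6) = 3 - 36 = -33)
o(H) = H*(5 + H) (o(H) = (H + 0)*(5 + H) = H*(5 + H))
(112 + s)*o(2) = (112 - 33)*(2*(5 + 2)) = 79*(2*7) = 79*14 = 1106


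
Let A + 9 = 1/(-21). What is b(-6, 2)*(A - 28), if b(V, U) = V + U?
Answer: 3112/21 ≈ 148.19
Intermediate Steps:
b(V, U) = U + V
A = -190/21 (A = -9 + 1/(-21) = -9 - 1/21 = -190/21 ≈ -9.0476)
b(-6, 2)*(A - 28) = (2 - 6)*(-190/21 - 28) = -4*(-778/21) = 3112/21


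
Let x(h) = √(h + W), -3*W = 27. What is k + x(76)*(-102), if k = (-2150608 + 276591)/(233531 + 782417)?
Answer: -1874017/1015948 - 102*√67 ≈ -836.75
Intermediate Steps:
W = -9 (W = -⅓*27 = -9)
x(h) = √(-9 + h) (x(h) = √(h - 9) = √(-9 + h))
k = -1874017/1015948 ≈ -1.8446
k + x(76)*(-102) = -1874017/1015948 + √(-9 + 76)*(-102) = -1874017/1015948 + √67*(-102) = -1874017/1015948 - 102*√67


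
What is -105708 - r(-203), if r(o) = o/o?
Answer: -105709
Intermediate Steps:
r(o) = 1
-105708 - r(-203) = -105708 - 1*1 = -105708 - 1 = -105709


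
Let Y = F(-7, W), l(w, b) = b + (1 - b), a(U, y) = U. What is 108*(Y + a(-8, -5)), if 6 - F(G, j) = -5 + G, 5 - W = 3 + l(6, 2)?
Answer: 1080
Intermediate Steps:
l(w, b) = 1
W = 1 (W = 5 - (3 + 1) = 5 - 1*4 = 5 - 4 = 1)
F(G, j) = 11 - G (F(G, j) = 6 - (-5 + G) = 6 + (5 - G) = 11 - G)
Y = 18 (Y = 11 - 1*(-7) = 11 + 7 = 18)
108*(Y + a(-8, -5)) = 108*(18 - 8) = 108*10 = 1080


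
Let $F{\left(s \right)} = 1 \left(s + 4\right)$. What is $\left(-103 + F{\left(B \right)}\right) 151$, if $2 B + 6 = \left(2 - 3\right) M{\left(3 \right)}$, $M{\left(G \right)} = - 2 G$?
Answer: $-14949$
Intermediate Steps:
$B = 0$ ($B = -3 + \frac{\left(2 - 3\right) \left(\left(-2\right) 3\right)}{2} = -3 + \frac{\left(-1\right) \left(-6\right)}{2} = -3 + \frac{1}{2} \cdot 6 = -3 + 3 = 0$)
$F{\left(s \right)} = 4 + s$ ($F{\left(s \right)} = 1 \left(4 + s\right) = 4 + s$)
$\left(-103 + F{\left(B \right)}\right) 151 = \left(-103 + \left(4 + 0\right)\right) 151 = \left(-103 + 4\right) 151 = \left(-99\right) 151 = -14949$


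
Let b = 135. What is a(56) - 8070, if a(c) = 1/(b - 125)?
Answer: -80699/10 ≈ -8069.9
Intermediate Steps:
a(c) = ⅒ (a(c) = 1/(135 - 125) = 1/10 = ⅒)
a(56) - 8070 = ⅒ - 8070 = -80699/10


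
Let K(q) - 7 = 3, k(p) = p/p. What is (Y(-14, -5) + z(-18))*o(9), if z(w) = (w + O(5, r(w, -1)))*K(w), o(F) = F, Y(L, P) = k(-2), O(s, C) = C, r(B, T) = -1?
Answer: -1701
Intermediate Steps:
k(p) = 1
K(q) = 10 (K(q) = 7 + 3 = 10)
Y(L, P) = 1
z(w) = -10 + 10*w (z(w) = (w - 1)*10 = (-1 + w)*10 = -10 + 10*w)
(Y(-14, -5) + z(-18))*o(9) = (1 + (-10 + 10*(-18)))*9 = (1 + (-10 - 180))*9 = (1 - 190)*9 = -189*9 = -1701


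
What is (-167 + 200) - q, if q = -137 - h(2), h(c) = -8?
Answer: 162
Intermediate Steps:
q = -129 (q = -137 - 1*(-8) = -137 + 8 = -129)
(-167 + 200) - q = (-167 + 200) - 1*(-129) = 33 + 129 = 162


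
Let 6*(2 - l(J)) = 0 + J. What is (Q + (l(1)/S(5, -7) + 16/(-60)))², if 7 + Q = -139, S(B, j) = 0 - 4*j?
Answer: 15082050481/705600 ≈ 21375.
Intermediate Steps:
l(J) = 2 - J/6 (l(J) = 2 - (0 + J)/6 = 2 - J/6)
S(B, j) = -4*j
Q = -146 (Q = -7 - 139 = -146)
(Q + (l(1)/S(5, -7) + 16/(-60)))² = (-146 + ((2 - ⅙*1)/((-4*(-7))) + 16/(-60)))² = (-146 + ((2 - ⅙)/28 + 16*(-1/60)))² = (-146 + ((11/6)*(1/28) - 4/15))² = (-146 + (11/168 - 4/15))² = (-146 - 169/840)² = (-122809/840)² = 15082050481/705600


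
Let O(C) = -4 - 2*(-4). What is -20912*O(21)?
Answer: -83648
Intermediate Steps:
O(C) = 4 (O(C) = -4 + 8 = 4)
-20912*O(21) = -20912*4 = -83648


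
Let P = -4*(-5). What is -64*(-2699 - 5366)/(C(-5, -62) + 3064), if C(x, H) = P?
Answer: 129040/771 ≈ 167.37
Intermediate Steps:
P = 20
C(x, H) = 20
-64*(-2699 - 5366)/(C(-5, -62) + 3064) = -64*(-2699 - 5366)/(20 + 3064) = -(-516160)/3084 = -64*(-8065/3084) = 129040/771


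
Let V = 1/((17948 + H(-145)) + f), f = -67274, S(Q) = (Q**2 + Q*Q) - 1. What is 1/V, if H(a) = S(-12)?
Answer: -49039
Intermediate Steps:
S(Q) = -1 + 2*Q**2 (S(Q) = (Q**2 + Q**2) - 1 = 2*Q**2 - 1 = -1 + 2*Q**2)
H(a) = 287 (H(a) = -1 + 2*(-12)**2 = -1 + 2*144 = -1 + 288 = 287)
V = -1/49039 (V = 1/((17948 + 287) - 67274) = 1/(18235 - 67274) = 1/(-49039) = -1/49039 ≈ -2.0392e-5)
1/V = 1/(-1/49039) = -49039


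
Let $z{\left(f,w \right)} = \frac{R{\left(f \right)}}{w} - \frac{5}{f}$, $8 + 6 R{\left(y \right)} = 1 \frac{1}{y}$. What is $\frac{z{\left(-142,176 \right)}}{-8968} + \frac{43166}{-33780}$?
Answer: $- \frac{4837371811793}{3785526243840} \approx -1.2779$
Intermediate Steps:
$R{\left(y \right)} = - \frac{4}{3} + \frac{1}{6 y}$ ($R{\left(y \right)} = - \frac{4}{3} + \frac{1 \frac{1}{y}}{6} = - \frac{4}{3} + \frac{1}{6 y}$)
$z{\left(f,w \right)} = - \frac{5}{f} + \frac{1 - 8 f}{6 f w}$ ($z{\left(f,w \right)} = \frac{\frac{1}{6} \frac{1}{f} \left(1 - 8 f\right)}{w} - \frac{5}{f} = \frac{1 - 8 f}{6 f w} - \frac{5}{f} = - \frac{5}{f} + \frac{1 - 8 f}{6 f w}$)
$\frac{z{\left(-142,176 \right)}}{-8968} + \frac{43166}{-33780} = \frac{\frac{1}{6} \frac{1}{-142} \cdot \frac{1}{176} \left(1 - 5280 - -1136\right)}{-8968} + \frac{43166}{-33780} = \frac{1}{6} \left(- \frac{1}{142}\right) \frac{1}{176} \left(1 - 5280 + 1136\right) \left(- \frac{1}{8968}\right) + 43166 \left(- \frac{1}{33780}\right) = \frac{1}{6} \left(- \frac{1}{142}\right) \frac{1}{176} \left(-4143\right) \left(- \frac{1}{8968}\right) - \frac{21583}{16890} = \frac{1381}{49984} \left(- \frac{1}{8968}\right) - \frac{21583}{16890} = - \frac{1381}{448256512} - \frac{21583}{16890} = - \frac{4837371811793}{3785526243840}$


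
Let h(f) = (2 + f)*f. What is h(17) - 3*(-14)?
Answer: 365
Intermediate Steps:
h(f) = f*(2 + f)
h(17) - 3*(-14) = 17*(2 + 17) - 3*(-14) = 17*19 + 42 = 323 + 42 = 365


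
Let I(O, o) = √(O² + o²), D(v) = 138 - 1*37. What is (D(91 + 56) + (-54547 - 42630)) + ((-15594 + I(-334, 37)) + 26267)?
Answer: -86403 + 5*√4517 ≈ -86067.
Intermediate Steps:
D(v) = 101 (D(v) = 138 - 37 = 101)
(D(91 + 56) + (-54547 - 42630)) + ((-15594 + I(-334, 37)) + 26267) = (101 + (-54547 - 42630)) + ((-15594 + √((-334)² + 37²)) + 26267) = (101 - 97177) + ((-15594 + √(111556 + 1369)) + 26267) = -97076 + ((-15594 + √112925) + 26267) = -97076 + ((-15594 + 5*√4517) + 26267) = -97076 + (10673 + 5*√4517) = -86403 + 5*√4517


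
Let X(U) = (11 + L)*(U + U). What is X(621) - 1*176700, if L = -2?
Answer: -165522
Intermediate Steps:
X(U) = 18*U (X(U) = (11 - 2)*(U + U) = 9*(2*U) = 18*U)
X(621) - 1*176700 = 18*621 - 1*176700 = 11178 - 176700 = -165522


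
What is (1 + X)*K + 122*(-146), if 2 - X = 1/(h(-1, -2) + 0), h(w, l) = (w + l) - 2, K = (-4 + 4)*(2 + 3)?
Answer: -17812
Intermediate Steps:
K = 0 (K = 0*5 = 0)
h(w, l) = -2 + l + w (h(w, l) = (l + w) - 2 = -2 + l + w)
X = 11/5 (X = 2 - 1/((-2 - 2 - 1) + 0) = 2 - 1/(-5 + 0) = 2 - 1/(-5) = 2 - 1*(-⅕) = 2 + ⅕ = 11/5 ≈ 2.2000)
(1 + X)*K + 122*(-146) = (1 + 11/5)*0 + 122*(-146) = (16/5)*0 - 17812 = 0 - 17812 = -17812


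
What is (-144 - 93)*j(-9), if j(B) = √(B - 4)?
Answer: -237*I*√13 ≈ -854.52*I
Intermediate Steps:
j(B) = √(-4 + B)
(-144 - 93)*j(-9) = (-144 - 93)*√(-4 - 9) = -237*I*√13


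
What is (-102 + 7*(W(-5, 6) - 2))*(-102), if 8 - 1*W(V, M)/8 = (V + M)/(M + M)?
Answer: -33388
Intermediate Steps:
W(V, M) = 64 - 4*(M + V)/M (W(V, M) = 64 - 8*(V + M)/(M + M) = 64 - 8*(M + V)/(2*M) = 64 - 8*(M + V)*1/(2*M) = 64 - 4*(M + V)/M)
(-102 + 7*(W(-5, 6) - 2))*(-102) = (-102 + 7*((60 - 4*(-5)/6) - 2))*(-102) = (-102 + 7*((60 - 4*(-5)*⅙) - 2))*(-102) = (-102 + 7*((60 + 10/3) - 2))*(-102) = (-102 + 7*(190/3 - 2))*(-102) = (-102 + 7*(184/3))*(-102) = (-102 + 1288/3)*(-102) = (982/3)*(-102) = -33388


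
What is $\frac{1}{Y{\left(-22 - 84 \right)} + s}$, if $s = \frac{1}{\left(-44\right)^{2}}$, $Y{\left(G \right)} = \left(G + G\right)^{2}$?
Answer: $\frac{1936}{87011585} \approx 2.225 \cdot 10^{-5}$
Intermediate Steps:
$Y{\left(G \right)} = 4 G^{2}$ ($Y{\left(G \right)} = \left(2 G\right)^{2} = 4 G^{2}$)
$s = \frac{1}{1936} \approx 0.00051653$
$\frac{1}{Y{\left(-22 - 84 \right)} + s} = \frac{1}{4 \left(-22 - 84\right)^{2} + \frac{1}{1936}} = \frac{1}{4 \left(-106\right)^{2} + \frac{1}{1936}} = \frac{1}{4 \cdot 11236 + \frac{1}{1936}} = \frac{1}{44944 + \frac{1}{1936}} = \frac{1}{\frac{87011585}{1936}} = \frac{1936}{87011585}$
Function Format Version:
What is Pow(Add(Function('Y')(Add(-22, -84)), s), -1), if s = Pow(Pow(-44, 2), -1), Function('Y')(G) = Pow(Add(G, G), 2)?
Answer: Rational(1936, 87011585) ≈ 2.2250e-5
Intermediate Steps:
Function('Y')(G) = Mul(4, Pow(G, 2)) (Function('Y')(G) = Pow(Mul(2, G), 2) = Mul(4, Pow(G, 2)))
s = Rational(1, 1936) (s = Pow(1936, -1) = Rational(1, 1936) ≈ 0.00051653)
Pow(Add(Function('Y')(Add(-22, -84)), s), -1) = Pow(Add(Mul(4, Pow(Add(-22, -84), 2)), Rational(1, 1936)), -1) = Pow(Add(Mul(4, Pow(-106, 2)), Rational(1, 1936)), -1) = Pow(Add(Mul(4, 11236), Rational(1, 1936)), -1) = Pow(Add(44944, Rational(1, 1936)), -1) = Pow(Rational(87011585, 1936), -1) = Rational(1936, 87011585)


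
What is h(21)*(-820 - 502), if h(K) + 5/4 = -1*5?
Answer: 16525/2 ≈ 8262.5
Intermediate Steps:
h(K) = -25/4 (h(K) = -5/4 - 1*5 = -5/4 - 5 = -25/4)
h(21)*(-820 - 502) = -25*(-820 - 502)/4 = -25/4*(-1322) = 16525/2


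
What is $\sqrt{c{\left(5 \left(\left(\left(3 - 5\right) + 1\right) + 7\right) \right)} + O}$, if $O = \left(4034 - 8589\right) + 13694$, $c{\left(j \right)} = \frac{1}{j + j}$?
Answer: $\frac{\sqrt{8225115}}{30} \approx 95.598$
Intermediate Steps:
$c{\left(j \right)} = \frac{1}{2 j}$
$O = 9139$ ($O = \left(4034 - 8589\right) + 13694 = -4555 + 13694 = 9139$)
$\sqrt{c{\left(5 \left(\left(\left(3 - 5\right) + 1\right) + 7\right) \right)} + O} = \sqrt{\frac{1}{2 \cdot 5 \left(\left(\left(3 - 5\right) + 1\right) + 7\right)} + 9139} = \sqrt{\frac{1}{2 \cdot 5 \left(\left(-2 + 1\right) + 7\right)} + 9139} = \sqrt{\frac{1}{2 \cdot 5 \left(-1 + 7\right)} + 9139} = \sqrt{\frac{1}{2 \cdot 5 \cdot 6} + 9139} = \sqrt{\frac{1}{2 \cdot 30} + 9139} = \sqrt{\frac{1}{2} \cdot \frac{1}{30} + 9139} = \sqrt{\frac{1}{60} + 9139} = \sqrt{\frac{548341}{60}} = \frac{\sqrt{8225115}}{30}$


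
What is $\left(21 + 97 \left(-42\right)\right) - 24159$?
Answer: $-28212$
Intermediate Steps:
$\left(21 + 97 \left(-42\right)\right) - 24159 = \left(21 - 4074\right) - 24159 = -4053 - 24159 = -28212$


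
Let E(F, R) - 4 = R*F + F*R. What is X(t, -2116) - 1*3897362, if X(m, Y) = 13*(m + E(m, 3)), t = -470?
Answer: -3940080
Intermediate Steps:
E(F, R) = 4 + 2*F*R (E(F, R) = 4 + (R*F + F*R) = 4 + (F*R + F*R) = 4 + 2*F*R)
X(m, Y) = 52 + 91*m (X(m, Y) = 13*(m + (4 + 2*m*3)) = 13*(m + (4 + 6*m)) = 13*(4 + 7*m) = 52 + 91*m)
X(t, -2116) - 1*3897362 = (52 + 91*(-470)) - 1*3897362 = (52 - 42770) - 3897362 = -42718 - 3897362 = -3940080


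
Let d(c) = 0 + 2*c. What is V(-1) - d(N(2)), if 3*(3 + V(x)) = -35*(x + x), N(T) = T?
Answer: 49/3 ≈ 16.333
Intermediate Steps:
d(c) = 2*c
V(x) = -3 - 70*x/3 (V(x) = -3 + (-35*(x + x))/3 = -3 + (-70*x)/3 = -3 - 70*x/3)
V(-1) - d(N(2)) = (-3 - 70/3*(-1)) - 2*2 = (-3 + 70/3) - 1*4 = 61/3 - 4 = 49/3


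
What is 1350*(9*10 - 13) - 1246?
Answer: 102704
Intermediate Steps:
1350*(9*10 - 13) - 1246 = 1350*(90 - 13) - 1246 = 1350*77 - 1246 = 103950 - 1246 = 102704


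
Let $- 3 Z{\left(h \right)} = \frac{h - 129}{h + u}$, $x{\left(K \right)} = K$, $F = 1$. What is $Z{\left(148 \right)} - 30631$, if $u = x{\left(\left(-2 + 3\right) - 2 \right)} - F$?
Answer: $- \frac{13416397}{438} \approx -30631.0$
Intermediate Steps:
$u = -2$ ($u = \left(\left(-2 + 3\right) - 2\right) - 1 = \left(1 - 2\right) - 1 = -1 - 1 = -2$)
$Z{\left(h \right)} = - \frac{-129 + h}{3 \left(-2 + h\right)}$ ($Z{\left(h \right)} = - \frac{\left(h - 129\right) \frac{1}{h - 2}}{3} = - \frac{\left(-129 + h\right) \frac{1}{-2 + h}}{3} = - \frac{\frac{1}{-2 + h} \left(-129 + h\right)}{3} = - \frac{-129 + h}{3 \left(-2 + h\right)}$)
$Z{\left(148 \right)} - 30631 = \frac{129 - 148}{3 \left(-2 + 148\right)} - 30631 = \frac{129 - 148}{3 \cdot 146} - 30631 = \frac{1}{3} \cdot \frac{1}{146} \left(-19\right) - 30631 = - \frac{19}{438} - 30631 = - \frac{13416397}{438}$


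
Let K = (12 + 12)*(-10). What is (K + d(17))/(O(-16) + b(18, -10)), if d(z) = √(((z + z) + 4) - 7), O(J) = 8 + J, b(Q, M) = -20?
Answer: 60/7 - √31/28 ≈ 8.3726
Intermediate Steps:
d(z) = √(-3 + 2*z) (d(z) = √((2*z + 4) - 7) = √((4 + 2*z) - 7) = √(-3 + 2*z))
K = -240 (K = 24*(-10) = -240)
(K + d(17))/(O(-16) + b(18, -10)) = (-240 + √(-3 + 2*17))/((8 - 16) - 20) = (-240 + √(-3 + 34))/(-8 - 20) = (-240 + √31)/(-28) = (-240 + √31)*(-1/28) = 60/7 - √31/28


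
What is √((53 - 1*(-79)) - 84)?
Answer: 4*√3 ≈ 6.9282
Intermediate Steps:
√((53 - 1*(-79)) - 84) = √((53 + 79) - 84) = √(132 - 84) = √48 = 4*√3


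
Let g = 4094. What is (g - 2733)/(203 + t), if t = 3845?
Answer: 1361/4048 ≈ 0.33622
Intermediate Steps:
(g - 2733)/(203 + t) = (4094 - 2733)/(203 + 3845) = 1361/4048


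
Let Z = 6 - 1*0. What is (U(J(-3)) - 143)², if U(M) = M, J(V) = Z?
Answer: 18769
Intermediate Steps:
Z = 6 (Z = 6 + 0 = 6)
J(V) = 6
(U(J(-3)) - 143)² = (6 - 143)² = (-137)² = 18769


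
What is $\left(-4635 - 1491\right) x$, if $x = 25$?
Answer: $-153150$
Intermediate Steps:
$\left(-4635 - 1491\right) x = \left(-4635 - 1491\right) 25 = \left(-6126\right) 25 = -153150$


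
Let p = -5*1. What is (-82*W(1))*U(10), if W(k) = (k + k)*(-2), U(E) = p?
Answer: -1640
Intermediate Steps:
p = -5
U(E) = -5
W(k) = -4*k (W(k) = (2*k)*(-2) = -4*k)
(-82*W(1))*U(10) = -(-328)*(-5) = -82*(-4)*(-5) = 328*(-5) = -1640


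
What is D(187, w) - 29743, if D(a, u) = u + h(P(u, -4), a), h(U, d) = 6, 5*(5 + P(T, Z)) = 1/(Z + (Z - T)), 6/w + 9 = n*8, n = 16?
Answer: -3538697/119 ≈ -29737.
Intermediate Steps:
w = 6/119 (w = 6/(-9 + 16*8) = 6/(-9 + 128) = 6/119 ≈ 0.050420)
P(T, Z) = -5 + 1/(5*(-T + 2*Z)) (P(T, Z) = -5 + 1/(5*(Z + (Z - T))) = -5 + 1/(5*(-T + 2*Z)))
D(a, u) = 6 + u (D(a, u) = u + 6 = 6 + u)
D(187, w) - 29743 = (6 + 6/119) - 29743 = 720/119 - 29743 = -3538697/119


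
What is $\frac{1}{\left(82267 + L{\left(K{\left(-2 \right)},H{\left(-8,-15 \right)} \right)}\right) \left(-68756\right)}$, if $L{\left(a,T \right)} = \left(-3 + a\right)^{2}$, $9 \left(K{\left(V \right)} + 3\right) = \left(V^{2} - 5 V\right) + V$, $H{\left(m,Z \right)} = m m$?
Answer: $- \frac{9}{50920624844} \approx -1.7675 \cdot 10^{-10}$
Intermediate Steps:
$H{\left(m,Z \right)} = m^{2}$
$K{\left(V \right)} = -3 - \frac{4 V}{9} + \frac{V^{2}}{9}$ ($K{\left(V \right)} = -3 + \frac{\left(V^{2} - 5 V\right) + V}{9} = -3 + \frac{V^{2} - 4 V}{9} = -3 + \left(- \frac{4 V}{9} + \frac{V^{2}}{9}\right) = -3 - \frac{4 V}{9} + \frac{V^{2}}{9}$)
$\frac{1}{\left(82267 + L{\left(K{\left(-2 \right)},H{\left(-8,-15 \right)} \right)}\right) \left(-68756\right)} = \frac{1}{\left(82267 + \left(-3 - \left(\frac{19}{9} - \frac{4}{9}\right)\right)^{2}\right) \left(-68756\right)} = \frac{1}{82267 + \left(-3 + \left(-3 + \frac{8}{9} + \frac{1}{9} \cdot 4\right)\right)^{2}} \left(- \frac{1}{68756}\right) = \frac{1}{82267 + \left(-3 + \left(-3 + \frac{8}{9} + \frac{4}{9}\right)\right)^{2}} \left(- \frac{1}{68756}\right) = \frac{1}{82267 + \left(-3 - \frac{5}{3}\right)^{2}} \left(- \frac{1}{68756}\right) = \frac{1}{82267 + \left(- \frac{14}{3}\right)^{2}} \left(- \frac{1}{68756}\right) = \frac{1}{82267 + \frac{196}{9}} \left(- \frac{1}{68756}\right) = \frac{1}{\frac{740599}{9}} \left(- \frac{1}{68756}\right) = \frac{9}{740599} \left(- \frac{1}{68756}\right) = - \frac{9}{50920624844}$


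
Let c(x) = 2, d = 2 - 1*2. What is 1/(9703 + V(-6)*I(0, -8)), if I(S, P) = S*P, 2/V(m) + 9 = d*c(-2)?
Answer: 1/9703 ≈ 0.00010306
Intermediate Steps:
d = 0 (d = 2 - 2 = 0)
V(m) = -2/9 (V(m) = 2/(-9 + 0*2) = 2/(-9 + 0) = 2/(-9) = 2*(-1/9) = -2/9)
I(S, P) = P*S
1/(9703 + V(-6)*I(0, -8)) = 1/(9703 - (-16)*0/9) = 1/(9703 - 2/9*0) = 1/(9703 + 0) = 1/9703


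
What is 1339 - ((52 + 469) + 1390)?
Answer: -572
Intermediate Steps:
1339 - ((52 + 469) + 1390) = 1339 - (521 + 1390) = 1339 - 1*1911 = 1339 - 1911 = -572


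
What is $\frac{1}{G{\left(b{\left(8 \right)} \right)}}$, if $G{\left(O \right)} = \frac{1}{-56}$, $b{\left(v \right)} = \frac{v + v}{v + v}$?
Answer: $-56$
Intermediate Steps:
$b{\left(v \right)} = 1$ ($b{\left(v \right)} = \frac{2 v}{2 v} = 2 v \frac{1}{2 v} = 1$)
$G{\left(O \right)} = - \frac{1}{56}$
$\frac{1}{G{\left(b{\left(8 \right)} \right)}} = \frac{1}{- \frac{1}{56}} = -56$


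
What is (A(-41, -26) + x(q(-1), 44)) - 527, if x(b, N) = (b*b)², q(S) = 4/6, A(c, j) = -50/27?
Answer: -42821/81 ≈ -528.65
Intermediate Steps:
A(c, j) = -50/27 (A(c, j) = -50*1/27 = -50/27)
q(S) = ⅔ (q(S) = 4*(⅙) = ⅔)
x(b, N) = b⁴ (x(b, N) = (b²)² = b⁴)
(A(-41, -26) + x(q(-1), 44)) - 527 = (-50/27 + (⅔)⁴) - 527 = (-50/27 + 16/81) - 527 = -134/81 - 527 = -42821/81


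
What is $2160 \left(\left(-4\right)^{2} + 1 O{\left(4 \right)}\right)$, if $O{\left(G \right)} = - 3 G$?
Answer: $8640$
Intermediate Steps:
$2160 \left(\left(-4\right)^{2} + 1 O{\left(4 \right)}\right) = 2160 \left(\left(-4\right)^{2} + 1 \left(\left(-3\right) 4\right)\right) = 2160 \left(16 + 1 \left(-12\right)\right) = 2160 \left(16 - 12\right) = 2160 \cdot 4 = 8640$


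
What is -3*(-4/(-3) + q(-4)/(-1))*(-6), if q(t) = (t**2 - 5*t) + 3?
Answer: -678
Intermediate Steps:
q(t) = 3 + t**2 - 5*t
-3*(-4/(-3) + q(-4)/(-1))*(-6) = -3*(-4/(-3) + (3 + (-4)**2 - 5*(-4))/(-1))*(-6) = -3*(-4*(-1/3) + (3 + 16 + 20)*(-1))*(-6) = -3*(4/3 + 39*(-1))*(-6) = -3*(4/3 - 39)*(-6) = -3*(-113/3)*(-6) = 113*(-6) = -678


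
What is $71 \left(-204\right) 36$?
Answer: $-521424$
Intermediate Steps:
$71 \left(-204\right) 36 = \left(-14484\right) 36 = -521424$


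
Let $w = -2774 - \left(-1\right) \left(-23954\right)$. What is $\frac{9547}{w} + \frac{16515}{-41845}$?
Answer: $- \frac{168181427}{223686632} \approx -0.75186$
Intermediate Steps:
$w = -26728$ ($w = -2774 - 23954 = -26728$)
$\frac{9547}{w} + \frac{16515}{-41845} = \frac{9547}{-26728} + \frac{16515}{-41845} = 9547 \left(- \frac{1}{26728}\right) + 16515 \left(- \frac{1}{41845}\right) = - \frac{9547}{26728} - \frac{3303}{8369} = - \frac{168181427}{223686632}$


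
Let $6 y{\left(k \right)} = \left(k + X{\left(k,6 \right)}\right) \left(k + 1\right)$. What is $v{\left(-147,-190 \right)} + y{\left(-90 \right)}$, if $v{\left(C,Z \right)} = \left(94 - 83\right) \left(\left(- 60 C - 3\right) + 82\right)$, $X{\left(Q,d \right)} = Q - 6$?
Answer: $100648$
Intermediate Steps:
$X{\left(Q,d \right)} = -6 + Q$
$v{\left(C,Z \right)} = 869 - 660 C$ ($v{\left(C,Z \right)} = 11 \left(\left(-3 - 60 C\right) + 82\right) = 11 \left(79 - 60 C\right) = 869 - 660 C$)
$y{\left(k \right)} = \frac{\left(1 + k\right) \left(-6 + 2 k\right)}{6}$ ($y{\left(k \right)} = \frac{\left(k + \left(-6 + k\right)\right) \left(k + 1\right)}{6} = \frac{\left(-6 + 2 k\right) \left(1 + k\right)}{6} = \frac{\left(1 + k\right) \left(-6 + 2 k\right)}{6}$)
$v{\left(-147,-190 \right)} + y{\left(-90 \right)} = \left(869 - -97020\right) - \left(-59 - 2700\right) = \left(869 + 97020\right) + \left(-1 + 60 + \frac{1}{3} \cdot 8100\right) = 97889 + \left(-1 + 60 + 2700\right) = 97889 + 2759 = 100648$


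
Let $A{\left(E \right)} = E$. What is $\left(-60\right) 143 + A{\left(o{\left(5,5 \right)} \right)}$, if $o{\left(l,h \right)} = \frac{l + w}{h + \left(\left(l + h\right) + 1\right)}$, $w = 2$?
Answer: $- \frac{137273}{16} \approx -8579.6$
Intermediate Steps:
$o{\left(l,h \right)} = \frac{2 + l}{1 + l + 2 h}$ ($o{\left(l,h \right)} = \frac{l + 2}{h + \left(\left(l + h\right) + 1\right)} = \frac{2 + l}{h + \left(\left(h + l\right) + 1\right)} = \frac{2 + l}{h + \left(1 + h + l\right)} = \frac{2 + l}{1 + l + 2 h}$)
$\left(-60\right) 143 + A{\left(o{\left(5,5 \right)} \right)} = \left(-60\right) 143 + \frac{2 + 5}{1 + 5 + 2 \cdot 5} = -8580 + \frac{1}{1 + 5 + 10} \cdot 7 = -8580 + \frac{1}{16} \cdot 7 = -8580 + \frac{7}{16} = - \frac{137273}{16}$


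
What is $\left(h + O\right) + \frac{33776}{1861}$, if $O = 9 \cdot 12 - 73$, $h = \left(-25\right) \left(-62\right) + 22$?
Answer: $\frac{3024403}{1861} \approx 1625.1$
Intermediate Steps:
$h = 1572$ ($h = 1550 + 22 = 1572$)
$O = 35$ ($O = 108 - 73 = 35$)
$\left(h + O\right) + \frac{33776}{1861} = \left(1572 + 35\right) + \frac{33776}{1861} = 1607 + 33776 \cdot \frac{1}{1861} = 1607 + \frac{33776}{1861} = \frac{3024403}{1861}$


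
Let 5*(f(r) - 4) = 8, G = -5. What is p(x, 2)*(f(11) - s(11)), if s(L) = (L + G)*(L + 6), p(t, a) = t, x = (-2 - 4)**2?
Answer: -17352/5 ≈ -3470.4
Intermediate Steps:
f(r) = 28/5 (f(r) = 4 + (1/5)*8 = 4 + 8/5 = 28/5)
x = 36 (x = (-6)**2 = 36)
s(L) = (-5 + L)*(6 + L) (s(L) = (L - 5)*(L + 6) = (-5 + L)*(6 + L))
p(x, 2)*(f(11) - s(11)) = 36*(28/5 - (-30 + 11 + 11**2)) = 36*(28/5 - (-30 + 11 + 121)) = 36*(28/5 - 1*102) = 36*(28/5 - 102) = 36*(-482/5) = -17352/5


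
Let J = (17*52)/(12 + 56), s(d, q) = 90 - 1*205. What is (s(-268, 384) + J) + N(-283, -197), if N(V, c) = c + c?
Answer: -496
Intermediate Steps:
N(V, c) = 2*c
s(d, q) = -115 (s(d, q) = 90 - 205 = -115)
J = 13 (J = 884/68 = 884*(1/68) = 13)
(s(-268, 384) + J) + N(-283, -197) = (-115 + 13) + 2*(-197) = -102 - 394 = -496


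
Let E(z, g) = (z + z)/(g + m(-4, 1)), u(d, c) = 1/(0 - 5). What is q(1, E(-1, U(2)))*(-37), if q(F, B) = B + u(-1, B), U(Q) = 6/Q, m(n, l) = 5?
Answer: 333/20 ≈ 16.650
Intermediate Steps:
u(d, c) = -1/5 (u(d, c) = 1/(-5) = -1/5)
E(z, g) = 2*z/(5 + g) (E(z, g) = (z + z)/(g + 5) = (2*z)/(5 + g) = 2*z/(5 + g))
q(F, B) = -1/5 + B (q(F, B) = B - 1/5 = -1/5 + B)
q(1, E(-1, U(2)))*(-37) = (-1/5 + 2*(-1)/(5 + 6/2))*(-37) = (-1/5 + 2*(-1)/(5 + 6*(1/2)))*(-37) = (-1/5 + 2*(-1)/(5 + 3))*(-37) = (-1/5 + 2*(-1)/8)*(-37) = (-1/5 + 2*(-1)*(1/8))*(-37) = (-1/5 - 1/4)*(-37) = -9/20*(-37) = 333/20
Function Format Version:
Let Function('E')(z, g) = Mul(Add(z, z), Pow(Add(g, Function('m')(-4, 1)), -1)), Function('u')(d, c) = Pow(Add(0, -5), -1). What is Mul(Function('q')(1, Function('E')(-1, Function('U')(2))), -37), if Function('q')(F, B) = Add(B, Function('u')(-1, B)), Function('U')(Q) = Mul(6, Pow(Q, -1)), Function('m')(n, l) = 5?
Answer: Rational(333, 20) ≈ 16.650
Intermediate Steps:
Function('u')(d, c) = Rational(-1, 5) (Function('u')(d, c) = Pow(-5, -1) = Rational(-1, 5))
Function('E')(z, g) = Mul(2, z, Pow(Add(5, g), -1)) (Function('E')(z, g) = Mul(Add(z, z), Pow(Add(g, 5), -1)) = Mul(Mul(2, z), Pow(Add(5, g), -1)) = Mul(2, z, Pow(Add(5, g), -1)))
Function('q')(F, B) = Add(Rational(-1, 5), B) (Function('q')(F, B) = Add(B, Rational(-1, 5)) = Add(Rational(-1, 5), B))
Mul(Function('q')(1, Function('E')(-1, Function('U')(2))), -37) = Mul(Add(Rational(-1, 5), Mul(2, -1, Pow(Add(5, Mul(6, Pow(2, -1))), -1))), -37) = Mul(Add(Rational(-1, 5), Mul(2, -1, Pow(Add(5, Mul(6, Rational(1, 2))), -1))), -37) = Mul(Add(Rational(-1, 5), Mul(2, -1, Pow(Add(5, 3), -1))), -37) = Mul(Add(Rational(-1, 5), Mul(2, -1, Pow(8, -1))), -37) = Mul(Add(Rational(-1, 5), Mul(2, -1, Rational(1, 8))), -37) = Mul(Add(Rational(-1, 5), Rational(-1, 4)), -37) = Mul(Rational(-9, 20), -37) = Rational(333, 20)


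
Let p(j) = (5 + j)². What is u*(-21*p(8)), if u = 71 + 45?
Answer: -411684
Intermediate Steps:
u = 116
u*(-21*p(8)) = 116*(-21*(5 + 8)²) = 116*(-21*13²) = 116*(-21*169) = 116*(-3549) = -411684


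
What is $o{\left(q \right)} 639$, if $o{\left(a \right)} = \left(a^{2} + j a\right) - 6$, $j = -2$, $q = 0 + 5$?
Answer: $5751$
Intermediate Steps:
$q = 5$
$o{\left(a \right)} = -6 + a^{2} - 2 a$ ($o{\left(a \right)} = \left(a^{2} - 2 a\right) - 6 = -6 + a^{2} - 2 a$)
$o{\left(q \right)} 639 = \left(-6 + 5^{2} - 10\right) 639 = \left(-6 + 25 - 10\right) 639 = 9 \cdot 639 = 5751$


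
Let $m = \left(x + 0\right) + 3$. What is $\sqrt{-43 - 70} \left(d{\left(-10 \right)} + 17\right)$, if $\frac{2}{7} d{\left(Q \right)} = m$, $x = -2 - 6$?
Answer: $- \frac{i \sqrt{113}}{2} \approx - 5.3151 i$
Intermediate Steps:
$x = -8$ ($x = -2 - 6 = -8$)
$m = -5$ ($m = \left(-8 + 0\right) + 3 = -8 + 3 = -5$)
$d{\left(Q \right)} = - \frac{35}{2}$ ($d{\left(Q \right)} = \frac{7}{2} \left(-5\right) = - \frac{35}{2}$)
$\sqrt{-43 - 70} \left(d{\left(-10 \right)} + 17\right) = \sqrt{-43 - 70} \left(- \frac{35}{2} + 17\right) = \sqrt{-113} \left(- \frac{1}{2}\right) = i \sqrt{113} \left(- \frac{1}{2}\right) = - \frac{i \sqrt{113}}{2}$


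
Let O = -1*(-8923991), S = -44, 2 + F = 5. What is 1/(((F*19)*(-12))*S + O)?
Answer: 1/8954087 ≈ 1.1168e-7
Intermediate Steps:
F = 3 (F = -2 + 5 = 3)
O = 8923991
1/(((F*19)*(-12))*S + O) = 1/(((3*19)*(-12))*(-44) + 8923991) = 1/((57*(-12))*(-44) + 8923991) = 1/(-684*(-44) + 8923991) = 1/(30096 + 8923991) = 1/8954087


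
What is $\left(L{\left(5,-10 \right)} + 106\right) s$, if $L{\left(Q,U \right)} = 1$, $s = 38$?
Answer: $4066$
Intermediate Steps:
$\left(L{\left(5,-10 \right)} + 106\right) s = \left(1 + 106\right) 38 = 107 \cdot 38 = 4066$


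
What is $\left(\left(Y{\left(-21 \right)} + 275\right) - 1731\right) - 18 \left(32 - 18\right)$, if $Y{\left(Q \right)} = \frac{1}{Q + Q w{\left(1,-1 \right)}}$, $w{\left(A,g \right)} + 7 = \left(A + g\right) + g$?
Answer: $- \frac{251075}{147} \approx -1708.0$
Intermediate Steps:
$w{\left(A,g \right)} = -7 + A + 2 g$ ($w{\left(A,g \right)} = -7 + \left(\left(A + g\right) + g\right) = -7 + \left(A + 2 g\right) = -7 + A + 2 g$)
$Y{\left(Q \right)} = - \frac{1}{7 Q}$ ($Y{\left(Q \right)} = \frac{1}{Q + Q \left(-7 + 1 + 2 \left(-1\right)\right)} = \frac{1}{Q + Q \left(-7 + 1 - 2\right)} = \frac{1}{Q + Q \left(-8\right)} = \frac{1}{Q - 8 Q} = \frac{1}{\left(-7\right) Q} = - \frac{1}{7 Q}$)
$\left(\left(Y{\left(-21 \right)} + 275\right) - 1731\right) - 18 \left(32 - 18\right) = \left(\left(- \frac{1}{7 \left(-21\right)} + 275\right) - 1731\right) - 18 \left(32 - 18\right) = \left(\left(\left(- \frac{1}{7}\right) \left(- \frac{1}{21}\right) + 275\right) - 1731\right) - 18 \cdot 14 = \left(\left(\frac{1}{147} + 275\right) - 1731\right) - 252 = \left(\frac{40426}{147} - 1731\right) - 252 = - \frac{214031}{147} - 252 = - \frac{251075}{147}$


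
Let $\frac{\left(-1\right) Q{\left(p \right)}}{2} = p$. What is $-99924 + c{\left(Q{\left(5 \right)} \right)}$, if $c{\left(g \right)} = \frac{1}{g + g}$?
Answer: $- \frac{1998481}{20} \approx -99924.0$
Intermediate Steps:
$Q{\left(p \right)} = - 2 p$
$c{\left(g \right)} = \frac{1}{2 g}$
$-99924 + c{\left(Q{\left(5 \right)} \right)} = -99924 + \frac{1}{2 \left(\left(-2\right) 5\right)} = -99924 + \frac{1}{2 \left(-10\right)} = -99924 + \frac{1}{2} \left(- \frac{1}{10}\right) = -99924 - \frac{1}{20} = - \frac{1998481}{20}$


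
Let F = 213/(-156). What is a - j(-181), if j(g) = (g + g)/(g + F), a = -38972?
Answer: -369590300/9483 ≈ -38974.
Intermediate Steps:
F = -71/52 (F = 213*(-1/156) = -71/52 ≈ -1.3654)
j(g) = 2*g/(-71/52 + g) (j(g) = (g + g)/(g - 71/52) = (2*g)/(-71/52 + g) = 2*g/(-71/52 + g))
a - j(-181) = -38972 - 104*(-181)/(-71 + 52*(-181)) = -38972 - 104*(-181)/(-71 - 9412) = -38972 - 104*(-181)/(-9483) = -38972 - 104*(-181)*(-1)/9483 = -38972 - 1*18824/9483 = -38972 - 18824/9483 = -369590300/9483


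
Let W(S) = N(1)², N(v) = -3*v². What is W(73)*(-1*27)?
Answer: -243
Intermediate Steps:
W(S) = 9 (W(S) = (-3*1²)² = (-3*1)² = (-3)² = 9)
W(73)*(-1*27) = 9*(-1*27) = 9*(-27) = -243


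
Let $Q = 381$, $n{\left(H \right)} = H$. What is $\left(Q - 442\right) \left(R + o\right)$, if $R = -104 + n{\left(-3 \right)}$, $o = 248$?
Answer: $-8601$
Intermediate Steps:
$R = -107$ ($R = -104 - 3 = -107$)
$\left(Q - 442\right) \left(R + o\right) = \left(381 - 442\right) \left(-107 + 248\right) = \left(-61\right) 141 = -8601$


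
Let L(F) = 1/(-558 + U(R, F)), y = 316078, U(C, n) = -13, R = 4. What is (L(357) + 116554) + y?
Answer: 247032871/571 ≈ 4.3263e+5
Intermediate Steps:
L(F) = -1/571 (L(F) = 1/(-558 - 13) = 1/(-571) = -1/571)
(L(357) + 116554) + y = (-1/571 + 116554) + 316078 = 66552333/571 + 316078 = 247032871/571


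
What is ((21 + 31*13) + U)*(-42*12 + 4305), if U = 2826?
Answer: 12353250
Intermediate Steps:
((21 + 31*13) + U)*(-42*12 + 4305) = ((21 + 31*13) + 2826)*(-42*12 + 4305) = ((21 + 403) + 2826)*(-504 + 4305) = (424 + 2826)*3801 = 3250*3801 = 12353250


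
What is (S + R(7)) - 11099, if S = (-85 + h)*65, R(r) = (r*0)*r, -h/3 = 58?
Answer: -27934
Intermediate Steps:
h = -174 (h = -3*58 = -174)
R(r) = 0 (R(r) = 0*r = 0)
S = -16835 (S = (-85 - 174)*65 = -259*65 = -16835)
(S + R(7)) - 11099 = (-16835 + 0) - 11099 = -16835 - 11099 = -27934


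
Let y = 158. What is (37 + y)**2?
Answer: 38025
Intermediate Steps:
(37 + y)**2 = (37 + 158)**2 = 195**2 = 38025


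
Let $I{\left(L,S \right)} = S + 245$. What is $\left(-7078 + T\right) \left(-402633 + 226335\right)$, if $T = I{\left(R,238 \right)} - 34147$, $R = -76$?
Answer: $7182733116$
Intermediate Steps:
$I{\left(L,S \right)} = 245 + S$
$T = -33664$ ($T = \left(245 + 238\right) - 34147 = 483 - 34147 = -33664$)
$\left(-7078 + T\right) \left(-402633 + 226335\right) = \left(-7078 - 33664\right) \left(-402633 + 226335\right) = \left(-40742\right) \left(-176298\right) = 7182733116$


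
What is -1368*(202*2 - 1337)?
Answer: 1276344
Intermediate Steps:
-1368*(202*2 - 1337) = -1368*(404 - 1337) = -1368*(-933) = 1276344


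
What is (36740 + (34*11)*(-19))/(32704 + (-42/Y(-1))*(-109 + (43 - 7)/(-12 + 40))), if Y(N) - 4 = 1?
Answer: 74085/84022 ≈ 0.88173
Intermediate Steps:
Y(N) = 5 (Y(N) = 4 + 1 = 5)
(36740 + (34*11)*(-19))/(32704 + (-42/Y(-1))*(-109 + (43 - 7)/(-12 + 40))) = (36740 + (34*11)*(-19))/(32704 + (-42/5)*(-109 + (43 - 7)/(-12 + 40))) = (36740 + 374*(-19))/(32704 + (-42*⅕)*(-109 + 36/28)) = (36740 - 7106)/(32704 - 42*(-109 + 36*(1/28))/5) = 29634/(32704 - 42*(-109 + 9/7)/5) = 29634/(32704 - 42/5*(-754/7)) = 29634/(32704 + 4524/5) = 29634/(168044/5) = 29634*(5/168044) = 74085/84022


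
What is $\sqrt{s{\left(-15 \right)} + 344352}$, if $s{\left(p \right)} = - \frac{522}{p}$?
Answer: $\frac{3 \sqrt{956630}}{5} \approx 586.84$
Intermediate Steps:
$\sqrt{s{\left(-15 \right)} + 344352} = \sqrt{- \frac{522}{-15} + 344352} = \sqrt{\left(-522\right) \left(- \frac{1}{15}\right) + 344352} = \sqrt{\frac{174}{5} + 344352} = \sqrt{\frac{1721934}{5}} = \frac{3 \sqrt{956630}}{5}$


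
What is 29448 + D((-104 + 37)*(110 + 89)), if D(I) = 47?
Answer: 29495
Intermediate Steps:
29448 + D((-104 + 37)*(110 + 89)) = 29448 + 47 = 29495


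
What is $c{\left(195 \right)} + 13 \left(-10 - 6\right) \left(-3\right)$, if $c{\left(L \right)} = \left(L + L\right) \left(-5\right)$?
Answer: $-1326$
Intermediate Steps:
$c{\left(L \right)} = - 10 L$ ($c{\left(L \right)} = 2 L \left(-5\right) = - 10 L$)
$c{\left(195 \right)} + 13 \left(-10 - 6\right) \left(-3\right) = \left(-10\right) 195 + 13 \left(-10 - 6\right) \left(-3\right) = -1950 + 13 \left(-16\right) \left(-3\right) = -1950 - -624 = -1950 + 624 = -1326$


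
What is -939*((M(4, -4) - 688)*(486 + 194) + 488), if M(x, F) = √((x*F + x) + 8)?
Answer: 438843528 - 1277040*I ≈ 4.3884e+8 - 1.277e+6*I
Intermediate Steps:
M(x, F) = √(8 + x + F*x) (M(x, F) = √((F*x + x) + 8) = √((x + F*x) + 8) = √(8 + x + F*x))
-939*((M(4, -4) - 688)*(486 + 194) + 488) = -939*((√(8 + 4 - 4*4) - 688)*(486 + 194) + 488) = -939*((√(8 + 4 - 16) - 688)*680 + 488) = -939*((√(-4) - 688)*680 + 488) = -939*((2*I - 688)*680 + 488) = -939*((-688 + 2*I)*680 + 488) = -939*((-467840 + 1360*I) + 488) = -939*(-467352 + 1360*I) = 438843528 - 1277040*I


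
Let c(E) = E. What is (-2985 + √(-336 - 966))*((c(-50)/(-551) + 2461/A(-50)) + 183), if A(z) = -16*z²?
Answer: -2408276501433/4408000 + 4033963989*I*√1302/22040000 ≈ -5.4634e+5 + 6604.3*I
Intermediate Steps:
(-2985 + √(-336 - 966))*((c(-50)/(-551) + 2461/A(-50)) + 183) = (-2985 + √(-336 - 966))*((-50/(-551) + 2461/((-16*(-50)²))) + 183) = (-2985 + √(-1302))*((-50*(-1/551) + 2461/((-16*2500))) + 183) = (-2985 + I*√1302)*((50/551 + 2461/(-40000)) + 183) = (-2985 + I*√1302)*((50/551 + 2461*(-1/40000)) + 183) = (-2985 + I*√1302)*((50/551 - 2461/40000) + 183) = (-2985 + I*√1302)*(643989/22040000 + 183) = (-2985 + I*√1302)*(4033963989/22040000) = -2408276501433/4408000 + 4033963989*I*√1302/22040000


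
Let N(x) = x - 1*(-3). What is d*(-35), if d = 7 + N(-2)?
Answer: -280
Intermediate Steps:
N(x) = 3 + x (N(x) = x + 3 = 3 + x)
d = 8 (d = 7 + (3 - 2) = 7 + 1 = 8)
d*(-35) = 8*(-35) = -280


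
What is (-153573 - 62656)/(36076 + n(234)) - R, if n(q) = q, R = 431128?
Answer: -15654473909/36310 ≈ -4.3113e+5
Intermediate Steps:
(-153573 - 62656)/(36076 + n(234)) - R = (-153573 - 62656)/(36076 + 234) - 1*431128 = -216229/36310 - 431128 = -15654473909/36310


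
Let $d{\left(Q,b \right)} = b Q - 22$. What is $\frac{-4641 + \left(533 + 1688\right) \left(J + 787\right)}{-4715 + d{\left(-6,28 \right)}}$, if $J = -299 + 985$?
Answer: $- \frac{362988}{545} \approx -666.03$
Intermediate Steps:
$J = 686$
$d{\left(Q,b \right)} = -22 + Q b$ ($d{\left(Q,b \right)} = Q b - 22 = -22 + Q b$)
$\frac{-4641 + \left(533 + 1688\right) \left(J + 787\right)}{-4715 + d{\left(-6,28 \right)}} = \frac{-4641 + \left(533 + 1688\right) \left(686 + 787\right)}{-4715 - 190} = \frac{-4641 + 2221 \cdot 1473}{-4715 - 190} = \frac{-4641 + 3271533}{-4715 - 190} = \frac{3266892}{-4905} = 3266892 \left(- \frac{1}{4905}\right) = - \frac{362988}{545}$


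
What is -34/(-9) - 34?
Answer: -272/9 ≈ -30.222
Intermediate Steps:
-34/(-9) - 34 = -34*(-⅑) - 34 = 34/9 - 34 = -272/9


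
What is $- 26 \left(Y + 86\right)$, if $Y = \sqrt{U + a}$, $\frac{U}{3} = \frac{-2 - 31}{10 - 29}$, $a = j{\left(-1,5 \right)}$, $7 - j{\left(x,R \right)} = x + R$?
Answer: $-2236 - \frac{52 \sqrt{741}}{19} \approx -2310.5$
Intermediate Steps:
$j{\left(x,R \right)} = 7 - R - x$ ($j{\left(x,R \right)} = 7 - \left(x + R\right) = 7 - \left(R + x\right) = 7 - R - x$)
$a = 3$ ($a = 7 - 5 - -1 = 7 - 5 + 1 = 3$)
$U = \frac{99}{19}$ ($U = 3 \frac{-2 - 31}{10 - 29} = 3 \left(- \frac{33}{-19}\right) = 3 \left(\left(-33\right) \left(- \frac{1}{19}\right)\right) = 3 \cdot \frac{33}{19} = \frac{99}{19} \approx 5.2105$)
$Y = \frac{2 \sqrt{741}}{19}$ ($Y = \sqrt{\frac{99}{19} + 3} = \sqrt{\frac{156}{19}} = \frac{2 \sqrt{741}}{19} \approx 2.8654$)
$- 26 \left(Y + 86\right) = - 26 \left(\frac{2 \sqrt{741}}{19} + 86\right) = - 26 \left(86 + \frac{2 \sqrt{741}}{19}\right) = -2236 - \frac{52 \sqrt{741}}{19}$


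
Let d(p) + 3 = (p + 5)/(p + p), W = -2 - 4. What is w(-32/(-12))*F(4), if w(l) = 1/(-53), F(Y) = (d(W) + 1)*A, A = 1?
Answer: 23/636 ≈ 0.036164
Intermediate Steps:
W = -6
d(p) = -3 + (5 + p)/(2*p) (d(p) = -3 + (p + 5)/(p + p) = -3 + (5 + p)/((2*p)) = -3 + (5 + p)*(1/(2*p)) = -3 + (5 + p)/(2*p))
F(Y) = -23/12 (F(Y) = ((5/2)*(1 - 1*(-6))/(-6) + 1)*1 = ((5/2)*(-⅙)*(1 + 6) + 1)*1 = ((5/2)*(-⅙)*7 + 1)*1 = (-35/12 + 1)*1 = -23/12*1 = -23/12)
w(l) = -1/53
w(-32/(-12))*F(4) = -1/53*(-23/12) = 23/636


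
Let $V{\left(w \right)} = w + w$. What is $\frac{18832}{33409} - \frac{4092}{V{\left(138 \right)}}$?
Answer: $- \frac{10959333}{768407} \approx -14.262$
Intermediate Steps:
$V{\left(w \right)} = 2 w$
$\frac{18832}{33409} - \frac{4092}{V{\left(138 \right)}} = \frac{18832}{33409} - \frac{4092}{2 \cdot 138} = 18832 \cdot \frac{1}{33409} - \frac{4092}{276} = \frac{18832}{33409} - \frac{341}{23} = - \frac{10959333}{768407}$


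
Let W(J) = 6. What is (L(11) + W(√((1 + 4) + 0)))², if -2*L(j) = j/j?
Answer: 121/4 ≈ 30.250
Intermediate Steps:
L(j) = -½ (L(j) = -j/(2*j) = -½*1 = -½)
(L(11) + W(√((1 + 4) + 0)))² = (-½ + 6)² = (11/2)² = 121/4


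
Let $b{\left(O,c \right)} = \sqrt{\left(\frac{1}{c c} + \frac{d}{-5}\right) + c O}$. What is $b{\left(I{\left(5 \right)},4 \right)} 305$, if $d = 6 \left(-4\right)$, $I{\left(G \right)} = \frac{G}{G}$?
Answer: $\frac{61 \sqrt{3545}}{4} \approx 907.98$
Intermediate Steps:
$I{\left(G \right)} = 1$
$d = -24$
$b{\left(O,c \right)} = \sqrt{\frac{24}{5} + \frac{1}{c^{2}} + O c}$ ($b{\left(O,c \right)} = \sqrt{\left(\frac{1}{c c} - \frac{24}{-5}\right) + c O} = \sqrt{\left(\frac{1}{c^{2}} - - \frac{24}{5}\right) + O c} = \sqrt{\left(\frac{1}{c^{2}} + \frac{24}{5}\right) + O c} = \sqrt{\left(\frac{24}{5} + \frac{1}{c^{2}}\right) + O c} = \sqrt{\frac{24}{5} + \frac{1}{c^{2}} + O c}$)
$b{\left(I{\left(5 \right)},4 \right)} 305 = \frac{\sqrt{120 + \frac{25}{16} + 25 \cdot 1 \cdot 4}}{5} \cdot 305 = \frac{\sqrt{120 + 25 \cdot \frac{1}{16} + 100}}{5} \cdot 305 = \frac{\sqrt{120 + \frac{25}{16} + 100}}{5} \cdot 305 = \frac{\sqrt{\frac{3545}{16}}}{5} \cdot 305 = \frac{\frac{1}{4} \sqrt{3545}}{5} \cdot 305 = \frac{\sqrt{3545}}{20} \cdot 305 = \frac{61 \sqrt{3545}}{4}$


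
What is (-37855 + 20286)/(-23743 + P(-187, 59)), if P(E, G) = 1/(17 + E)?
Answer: 2986730/4036311 ≈ 0.73997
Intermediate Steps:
(-37855 + 20286)/(-23743 + P(-187, 59)) = (-37855 + 20286)/(-23743 + 1/(17 - 187)) = -17569/(-23743 + 1/(-170)) = -17569/(-23743 - 1/170) = -17569/(-4036311/170) = -17569*(-170/4036311) = 2986730/4036311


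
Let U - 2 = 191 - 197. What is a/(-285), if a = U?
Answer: 4/285 ≈ 0.014035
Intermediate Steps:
U = -4 (U = 2 + (191 - 197) = 2 - 6 = -4)
a = -4
a/(-285) = -4/(-285) = -4*(-1/285) = 4/285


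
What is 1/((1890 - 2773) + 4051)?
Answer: 1/3168 ≈ 0.00031566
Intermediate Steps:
1/((1890 - 2773) + 4051) = 1/(-883 + 4051) = 1/3168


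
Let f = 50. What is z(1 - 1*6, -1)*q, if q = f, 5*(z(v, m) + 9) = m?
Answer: -460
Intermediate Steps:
z(v, m) = -9 + m/5
q = 50
z(1 - 1*6, -1)*q = (-9 + (1/5)*(-1))*50 = (-9 - 1/5)*50 = -46/5*50 = -460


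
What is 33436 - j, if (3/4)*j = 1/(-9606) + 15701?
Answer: 180131714/14409 ≈ 12501.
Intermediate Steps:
j = 301647610/14409 (j = 4*(1/(-9606) + 15701)/3 = 4*(-1/9606 + 15701)/3 = (4/3)*(150823805/9606) = 301647610/14409 ≈ 20935.)
33436 - j = 33436 - 1*301647610/14409 = 33436 - 301647610/14409 = 180131714/14409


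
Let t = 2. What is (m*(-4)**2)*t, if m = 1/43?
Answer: 32/43 ≈ 0.74419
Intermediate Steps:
m = 1/43 ≈ 0.023256
(m*(-4)**2)*t = ((1/43)*(-4)**2)*2 = ((1/43)*16)*2 = (16/43)*2 = 32/43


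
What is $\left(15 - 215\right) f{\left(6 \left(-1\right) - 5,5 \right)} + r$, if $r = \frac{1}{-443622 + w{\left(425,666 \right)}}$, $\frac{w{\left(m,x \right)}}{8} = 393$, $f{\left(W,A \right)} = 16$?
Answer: $- \frac{1409529601}{440478} \approx -3200.0$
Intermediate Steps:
$w{\left(m,x \right)} = 3144$ ($w{\left(m,x \right)} = 8 \cdot 393 = 3144$)
$r = - \frac{1}{440478}$ ($r = \frac{1}{-443622 + 3144} = \frac{1}{-440478} = - \frac{1}{440478} \approx -2.2703 \cdot 10^{-6}$)
$\left(15 - 215\right) f{\left(6 \left(-1\right) - 5,5 \right)} + r = \left(15 - 215\right) 16 - \frac{1}{440478} = \left(-200\right) 16 - \frac{1}{440478} = -3200 - \frac{1}{440478} = - \frac{1409529601}{440478}$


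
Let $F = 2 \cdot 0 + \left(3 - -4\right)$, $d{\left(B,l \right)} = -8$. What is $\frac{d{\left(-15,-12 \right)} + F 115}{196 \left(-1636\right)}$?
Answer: $- \frac{797}{320656} \approx -0.0024855$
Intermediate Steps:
$F = 7$ ($F = 0 + \left(3 + 4\right) = 0 + 7 = 7$)
$\frac{d{\left(-15,-12 \right)} + F 115}{196 \left(-1636\right)} = \frac{-8 + 7 \cdot 115}{196 \left(-1636\right)} = \frac{-8 + 805}{-320656} = 797 \left(- \frac{1}{320656}\right) = - \frac{797}{320656}$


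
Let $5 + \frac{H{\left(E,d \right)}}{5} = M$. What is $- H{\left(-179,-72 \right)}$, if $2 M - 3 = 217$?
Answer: $-525$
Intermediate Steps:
$M = 110$ ($M = \frac{3}{2} + \frac{1}{2} \cdot 217 = \frac{3}{2} + \frac{217}{2} = 110$)
$H{\left(E,d \right)} = 525$ ($H{\left(E,d \right)} = -25 + 5 \cdot 110 = -25 + 550 = 525$)
$- H{\left(-179,-72 \right)} = \left(-1\right) 525 = -525$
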